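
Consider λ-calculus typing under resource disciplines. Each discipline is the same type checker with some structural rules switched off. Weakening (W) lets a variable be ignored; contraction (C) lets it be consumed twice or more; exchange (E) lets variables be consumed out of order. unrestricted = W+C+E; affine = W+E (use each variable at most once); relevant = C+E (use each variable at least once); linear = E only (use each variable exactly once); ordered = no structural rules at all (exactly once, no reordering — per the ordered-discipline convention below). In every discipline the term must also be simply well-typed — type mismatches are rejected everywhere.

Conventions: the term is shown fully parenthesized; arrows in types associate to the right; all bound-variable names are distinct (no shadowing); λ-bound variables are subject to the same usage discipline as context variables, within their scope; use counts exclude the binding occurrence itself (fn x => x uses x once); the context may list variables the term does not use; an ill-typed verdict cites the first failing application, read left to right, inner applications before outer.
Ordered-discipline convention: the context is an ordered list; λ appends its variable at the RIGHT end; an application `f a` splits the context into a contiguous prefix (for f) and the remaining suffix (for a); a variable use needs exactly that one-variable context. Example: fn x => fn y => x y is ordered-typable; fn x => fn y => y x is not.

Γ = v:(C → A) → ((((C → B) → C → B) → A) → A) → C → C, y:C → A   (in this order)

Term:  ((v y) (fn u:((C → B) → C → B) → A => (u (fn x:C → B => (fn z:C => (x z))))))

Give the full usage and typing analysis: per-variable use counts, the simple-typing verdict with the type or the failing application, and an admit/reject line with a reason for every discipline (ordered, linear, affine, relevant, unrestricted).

variable uses: v ×1; y ×1; u [bound] ×1; x [bound] ×1; z [bound] ×1
use order (left to right): v, y, u, x, z
typing: well-typed at C → C
ordered ✓ (single-use (v, y, u, x, z), ordered derivation ok)
linear ✓ (v, y, u, x, z: one use apiece)
affine ✓ (no duplicate uses among v, y, u, x, z)
relevant ✓ (v, y, u, x, z: all used, weakening unneeded)
unrestricted ✓ (simply typable at C → C; W, C, E all held)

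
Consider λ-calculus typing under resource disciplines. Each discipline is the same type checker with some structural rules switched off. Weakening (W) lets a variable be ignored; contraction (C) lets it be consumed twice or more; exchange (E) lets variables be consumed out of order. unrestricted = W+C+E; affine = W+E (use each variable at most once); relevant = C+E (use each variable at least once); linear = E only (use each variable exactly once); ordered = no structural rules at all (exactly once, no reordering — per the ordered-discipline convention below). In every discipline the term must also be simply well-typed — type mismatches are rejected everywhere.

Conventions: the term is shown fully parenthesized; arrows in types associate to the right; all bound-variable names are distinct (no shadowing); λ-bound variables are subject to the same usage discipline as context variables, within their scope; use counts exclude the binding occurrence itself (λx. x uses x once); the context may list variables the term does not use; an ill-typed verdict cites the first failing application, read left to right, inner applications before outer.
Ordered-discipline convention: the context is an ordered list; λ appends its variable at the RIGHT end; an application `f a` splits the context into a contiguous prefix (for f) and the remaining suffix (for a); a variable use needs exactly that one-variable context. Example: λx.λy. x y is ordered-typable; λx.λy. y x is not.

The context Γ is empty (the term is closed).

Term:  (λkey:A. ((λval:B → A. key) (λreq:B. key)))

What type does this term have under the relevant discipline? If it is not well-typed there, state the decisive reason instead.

not well-typed under relevant — val, req left unused
counts: key [bound]: 2×, val [bound]: 0×, req [bound]: 0×
uses in reading order: key, key
typing: the term checks, with type A → A
per-discipline verdicts: ordered ✗ · linear ✗ · affine ✗ · relevant ✗ · unrestricted ✓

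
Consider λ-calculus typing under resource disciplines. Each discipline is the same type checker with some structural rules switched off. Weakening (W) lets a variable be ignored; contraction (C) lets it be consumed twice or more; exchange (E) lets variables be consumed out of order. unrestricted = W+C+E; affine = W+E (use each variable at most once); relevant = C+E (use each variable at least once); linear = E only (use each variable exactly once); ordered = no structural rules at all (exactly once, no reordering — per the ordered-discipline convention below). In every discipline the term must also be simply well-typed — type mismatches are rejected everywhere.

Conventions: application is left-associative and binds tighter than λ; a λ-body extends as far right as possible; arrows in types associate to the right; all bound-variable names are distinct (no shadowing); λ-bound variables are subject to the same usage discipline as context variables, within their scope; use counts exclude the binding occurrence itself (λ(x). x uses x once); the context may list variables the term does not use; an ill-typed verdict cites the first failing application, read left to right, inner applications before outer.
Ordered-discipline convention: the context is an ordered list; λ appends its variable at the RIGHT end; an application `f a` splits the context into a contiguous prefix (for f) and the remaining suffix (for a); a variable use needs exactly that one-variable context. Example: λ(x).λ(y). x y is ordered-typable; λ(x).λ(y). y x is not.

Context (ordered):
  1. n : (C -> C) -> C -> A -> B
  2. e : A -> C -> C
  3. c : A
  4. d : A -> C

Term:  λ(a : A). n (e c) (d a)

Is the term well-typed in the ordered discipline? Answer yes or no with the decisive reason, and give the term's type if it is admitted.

yes — single-use (n, e, c, d, a), ordered derivation ok; term : A -> A -> B
variable uses: n=1, e=1, c=1, d=1, a [bound]=1
order of uses: n, e, c, d, a
typing: well-typed at A -> A -> B
summary: ordered ✓; linear ✓; affine ✓; relevant ✓; unrestricted ✓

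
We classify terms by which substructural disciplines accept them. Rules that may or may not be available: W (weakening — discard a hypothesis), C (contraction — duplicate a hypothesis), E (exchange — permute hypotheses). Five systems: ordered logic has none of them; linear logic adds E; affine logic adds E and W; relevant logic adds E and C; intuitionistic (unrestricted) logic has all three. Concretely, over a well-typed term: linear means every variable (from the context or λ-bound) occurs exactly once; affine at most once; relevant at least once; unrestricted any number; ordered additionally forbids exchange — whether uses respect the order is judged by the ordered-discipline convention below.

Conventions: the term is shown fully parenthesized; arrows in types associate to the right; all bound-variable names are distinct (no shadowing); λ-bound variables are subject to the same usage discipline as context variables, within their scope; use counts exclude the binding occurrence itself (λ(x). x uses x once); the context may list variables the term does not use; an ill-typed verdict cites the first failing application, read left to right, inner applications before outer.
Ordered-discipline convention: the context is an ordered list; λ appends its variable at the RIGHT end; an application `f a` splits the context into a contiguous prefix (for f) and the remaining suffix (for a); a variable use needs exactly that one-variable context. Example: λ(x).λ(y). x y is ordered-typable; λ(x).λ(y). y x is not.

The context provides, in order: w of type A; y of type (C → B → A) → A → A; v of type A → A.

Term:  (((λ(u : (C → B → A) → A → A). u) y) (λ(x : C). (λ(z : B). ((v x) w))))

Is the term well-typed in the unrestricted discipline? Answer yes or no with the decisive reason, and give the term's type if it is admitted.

no — a type mismatch blocks all five
counts: w ×1; y ×1; v ×1; u [bound] ×1; x [bound] ×1; z [bound] ×0
left-to-right use order: u, y, v, x, w
typing: ill-typed: an argument C mismatches the expected A
across the five disciplines: ordered ✗, linear ✗, affine ✗, relevant ✗, unrestricted ✗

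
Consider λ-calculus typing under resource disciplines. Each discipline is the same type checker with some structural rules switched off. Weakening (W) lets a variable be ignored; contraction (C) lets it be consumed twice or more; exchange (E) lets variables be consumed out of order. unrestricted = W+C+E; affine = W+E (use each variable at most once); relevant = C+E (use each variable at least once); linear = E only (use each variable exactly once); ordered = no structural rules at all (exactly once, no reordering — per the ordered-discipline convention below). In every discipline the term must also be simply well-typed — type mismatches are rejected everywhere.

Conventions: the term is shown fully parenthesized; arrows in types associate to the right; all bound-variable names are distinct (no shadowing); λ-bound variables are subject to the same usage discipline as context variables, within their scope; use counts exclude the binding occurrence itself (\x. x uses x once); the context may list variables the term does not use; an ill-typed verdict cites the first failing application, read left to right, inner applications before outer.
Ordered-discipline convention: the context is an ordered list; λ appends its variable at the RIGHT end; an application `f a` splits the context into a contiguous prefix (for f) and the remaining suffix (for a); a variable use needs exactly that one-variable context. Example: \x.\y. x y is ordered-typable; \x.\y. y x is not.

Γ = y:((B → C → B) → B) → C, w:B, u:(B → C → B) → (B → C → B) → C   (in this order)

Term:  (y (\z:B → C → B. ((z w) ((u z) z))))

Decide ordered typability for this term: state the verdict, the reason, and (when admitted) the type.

no — z ×3 used more than once (contraction)
usage: y=1, w=1, u=1, z [bound]=3
use order (left to right): y, z, w, u, z, z
typing: well-typed at C
across the five disciplines: ordered ✗ | linear ✗ | affine ✗ | relevant ✓ | unrestricted ✓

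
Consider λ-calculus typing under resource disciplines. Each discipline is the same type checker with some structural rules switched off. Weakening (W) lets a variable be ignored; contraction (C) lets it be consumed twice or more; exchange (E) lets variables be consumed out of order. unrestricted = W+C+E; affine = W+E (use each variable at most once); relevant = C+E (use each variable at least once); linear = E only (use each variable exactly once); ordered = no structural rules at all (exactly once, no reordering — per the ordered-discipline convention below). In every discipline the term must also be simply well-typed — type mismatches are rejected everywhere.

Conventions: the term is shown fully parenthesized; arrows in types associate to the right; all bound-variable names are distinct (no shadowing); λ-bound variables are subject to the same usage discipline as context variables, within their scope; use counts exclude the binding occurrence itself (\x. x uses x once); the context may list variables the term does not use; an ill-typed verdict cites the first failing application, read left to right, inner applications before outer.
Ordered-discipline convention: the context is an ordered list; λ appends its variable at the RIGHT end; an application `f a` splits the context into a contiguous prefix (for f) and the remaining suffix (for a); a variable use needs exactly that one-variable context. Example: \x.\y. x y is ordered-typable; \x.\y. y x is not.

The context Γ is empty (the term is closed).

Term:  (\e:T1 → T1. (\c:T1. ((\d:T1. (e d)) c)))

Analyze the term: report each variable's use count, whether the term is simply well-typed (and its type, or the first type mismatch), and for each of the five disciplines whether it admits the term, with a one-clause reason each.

use counts: e [bound] ×1, c [bound] ×1, d [bound] ×1
use order (left to right): e, d, c
typing: well-typed — term : (T1 → T1) → T1 → T1
ordered ✓ (one use each (e, c, d); ordered split holds)
linear ✓ (single use per variable (e, c, d))
affine ✓ (e, c, d: no repeats, contraction unneeded)
relevant ✓ (none of e, c, d goes unused)
unrestricted ✓ (well-typed at (T1 → T1) → T1 → T1; no restrictions here)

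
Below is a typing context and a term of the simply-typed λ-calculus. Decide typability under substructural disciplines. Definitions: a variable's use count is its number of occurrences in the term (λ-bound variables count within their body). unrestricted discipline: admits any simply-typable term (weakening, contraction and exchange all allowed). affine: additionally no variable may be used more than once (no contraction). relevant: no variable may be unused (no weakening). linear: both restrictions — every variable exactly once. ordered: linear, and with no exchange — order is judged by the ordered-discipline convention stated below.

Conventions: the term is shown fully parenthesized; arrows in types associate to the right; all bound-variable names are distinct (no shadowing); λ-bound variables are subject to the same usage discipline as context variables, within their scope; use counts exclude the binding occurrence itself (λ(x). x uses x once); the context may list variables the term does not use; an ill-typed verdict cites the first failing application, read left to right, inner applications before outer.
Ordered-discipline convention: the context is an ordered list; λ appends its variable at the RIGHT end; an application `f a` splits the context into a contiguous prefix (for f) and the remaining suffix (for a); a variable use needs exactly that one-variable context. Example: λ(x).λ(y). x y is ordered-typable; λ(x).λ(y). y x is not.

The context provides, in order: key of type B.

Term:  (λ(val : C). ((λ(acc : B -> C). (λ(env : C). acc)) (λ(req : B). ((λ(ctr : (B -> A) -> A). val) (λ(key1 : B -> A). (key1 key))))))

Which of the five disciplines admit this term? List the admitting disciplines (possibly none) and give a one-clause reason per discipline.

admitted in: affine, unrestricted
usage: key=1; val (bound)=1; acc (bound)=1; env (bound)=0; req (bound)=0; ctr (bound)=0; key1 (bound)=1
uses in reading order: acc, val, key1, key
typing: the term checks, with type C -> C -> B -> C
ordered: ✗, needs weakening: env, req, ctr unused
linear: ✗, needs weakening: env, req, ctr unused
affine: ✓, none of key, val, acc, env, req, ctr, key1 used more than once
relevant: ✗, needs weakening: env, req, ctr unused
unrestricted: ✓, well-typed at C -> C -> B -> C; no restrictions here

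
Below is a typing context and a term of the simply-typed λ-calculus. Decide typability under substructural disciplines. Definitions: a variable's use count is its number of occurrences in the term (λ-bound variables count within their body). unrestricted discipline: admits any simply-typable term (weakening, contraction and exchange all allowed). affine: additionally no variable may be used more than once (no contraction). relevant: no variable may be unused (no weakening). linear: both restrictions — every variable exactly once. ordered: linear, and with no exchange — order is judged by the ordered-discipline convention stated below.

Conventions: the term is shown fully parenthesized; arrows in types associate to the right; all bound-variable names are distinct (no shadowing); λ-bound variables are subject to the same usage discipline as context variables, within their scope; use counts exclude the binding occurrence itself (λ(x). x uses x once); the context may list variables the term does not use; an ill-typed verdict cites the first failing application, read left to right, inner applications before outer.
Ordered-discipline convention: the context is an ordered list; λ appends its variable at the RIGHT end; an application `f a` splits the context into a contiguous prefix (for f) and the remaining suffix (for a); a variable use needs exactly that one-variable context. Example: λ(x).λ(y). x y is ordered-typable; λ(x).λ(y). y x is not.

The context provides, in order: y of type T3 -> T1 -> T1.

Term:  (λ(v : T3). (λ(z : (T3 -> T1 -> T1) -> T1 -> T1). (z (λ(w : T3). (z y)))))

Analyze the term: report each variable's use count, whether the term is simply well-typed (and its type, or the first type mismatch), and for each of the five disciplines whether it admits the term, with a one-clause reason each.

counts: y ×1, v (λ-bound) ×0, z (λ-bound) ×2, w (λ-bound) ×0
order of uses: z, z, y
typing: the term checks, with type T3 -> ((T3 -> T1 -> T1) -> T1 -> T1) -> T1 -> T1
ordered ✗ (uses contraction: z ×2; v, w left unused)
linear ✗ (uses contraction: z ×2; v, w left unused)
affine ✗ (uses contraction: z ×2)
relevant ✗ (v, w left unused)
unrestricted ✓ (well-typed at T3 -> ((T3 -> T1 -> T1) -> T1 -> T1) -> T1 -> T1; no restrictions here)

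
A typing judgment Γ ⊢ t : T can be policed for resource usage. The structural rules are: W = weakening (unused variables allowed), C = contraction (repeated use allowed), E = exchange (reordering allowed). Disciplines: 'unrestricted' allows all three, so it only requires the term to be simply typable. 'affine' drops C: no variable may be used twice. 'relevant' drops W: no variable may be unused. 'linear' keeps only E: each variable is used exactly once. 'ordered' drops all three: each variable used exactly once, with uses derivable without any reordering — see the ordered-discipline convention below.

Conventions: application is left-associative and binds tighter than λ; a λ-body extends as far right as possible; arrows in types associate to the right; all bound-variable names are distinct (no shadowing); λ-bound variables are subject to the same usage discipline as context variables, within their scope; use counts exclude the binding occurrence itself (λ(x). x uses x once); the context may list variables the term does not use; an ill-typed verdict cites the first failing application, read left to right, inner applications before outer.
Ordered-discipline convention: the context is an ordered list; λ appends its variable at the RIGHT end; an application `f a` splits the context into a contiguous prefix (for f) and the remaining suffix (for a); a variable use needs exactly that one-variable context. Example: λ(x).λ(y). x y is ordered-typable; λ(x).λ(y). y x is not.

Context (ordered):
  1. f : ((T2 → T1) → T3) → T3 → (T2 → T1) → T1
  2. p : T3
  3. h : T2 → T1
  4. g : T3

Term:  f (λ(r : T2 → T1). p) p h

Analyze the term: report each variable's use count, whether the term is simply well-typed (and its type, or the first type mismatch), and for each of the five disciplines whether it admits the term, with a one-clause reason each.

variable uses: f ×1; p ×2; h ×1; g ×0; r [bound] ×0
use order (left to right): f, p, p, h
typing: ✓ — T1
ordered: ✗, repeated use of p ×2; needs weakening: g, r unused
linear: ✗, repeated use of p ×2; needs weakening: g, r unused
affine: ✗, repeated use of p ×2
relevant: ✗, needs weakening: g, r unused
unrestricted: ✓, typability at T1 is all that's needed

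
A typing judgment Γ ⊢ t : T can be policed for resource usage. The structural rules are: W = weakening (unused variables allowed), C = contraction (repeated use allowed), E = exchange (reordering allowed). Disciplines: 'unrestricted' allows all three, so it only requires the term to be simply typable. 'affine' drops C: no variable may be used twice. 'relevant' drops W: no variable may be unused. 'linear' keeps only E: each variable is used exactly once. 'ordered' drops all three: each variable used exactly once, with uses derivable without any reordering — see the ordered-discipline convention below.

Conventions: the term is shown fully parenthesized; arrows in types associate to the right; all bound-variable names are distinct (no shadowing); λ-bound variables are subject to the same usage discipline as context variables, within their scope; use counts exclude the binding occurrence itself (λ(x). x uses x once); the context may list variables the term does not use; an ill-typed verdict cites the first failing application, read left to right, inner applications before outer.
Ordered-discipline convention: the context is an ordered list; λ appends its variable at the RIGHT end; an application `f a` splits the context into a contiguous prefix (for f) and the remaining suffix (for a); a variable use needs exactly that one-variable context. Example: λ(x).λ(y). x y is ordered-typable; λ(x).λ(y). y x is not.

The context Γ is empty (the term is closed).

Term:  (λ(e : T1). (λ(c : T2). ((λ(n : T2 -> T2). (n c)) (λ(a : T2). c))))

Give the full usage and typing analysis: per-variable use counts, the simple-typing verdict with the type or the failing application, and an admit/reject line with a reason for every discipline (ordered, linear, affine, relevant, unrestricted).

usage: e (λ-bound): 0×, c (λ-bound): 2×, n (λ-bound): 1×, a (λ-bound): 0×
uses in reading order: n, c, c
typing: well-typed — term : T1 -> T2 -> T2
ordered ✗ (repeated use of c ×2; needs weakening: e, a unused)
linear ✗ (repeated use of c ×2; needs weakening: e, a unused)
affine ✗ (repeated use of c ×2)
relevant ✗ (needs weakening: e, a unused)
unrestricted ✓ (type-checks (T1 -> T2 -> T2) and nothing is barred)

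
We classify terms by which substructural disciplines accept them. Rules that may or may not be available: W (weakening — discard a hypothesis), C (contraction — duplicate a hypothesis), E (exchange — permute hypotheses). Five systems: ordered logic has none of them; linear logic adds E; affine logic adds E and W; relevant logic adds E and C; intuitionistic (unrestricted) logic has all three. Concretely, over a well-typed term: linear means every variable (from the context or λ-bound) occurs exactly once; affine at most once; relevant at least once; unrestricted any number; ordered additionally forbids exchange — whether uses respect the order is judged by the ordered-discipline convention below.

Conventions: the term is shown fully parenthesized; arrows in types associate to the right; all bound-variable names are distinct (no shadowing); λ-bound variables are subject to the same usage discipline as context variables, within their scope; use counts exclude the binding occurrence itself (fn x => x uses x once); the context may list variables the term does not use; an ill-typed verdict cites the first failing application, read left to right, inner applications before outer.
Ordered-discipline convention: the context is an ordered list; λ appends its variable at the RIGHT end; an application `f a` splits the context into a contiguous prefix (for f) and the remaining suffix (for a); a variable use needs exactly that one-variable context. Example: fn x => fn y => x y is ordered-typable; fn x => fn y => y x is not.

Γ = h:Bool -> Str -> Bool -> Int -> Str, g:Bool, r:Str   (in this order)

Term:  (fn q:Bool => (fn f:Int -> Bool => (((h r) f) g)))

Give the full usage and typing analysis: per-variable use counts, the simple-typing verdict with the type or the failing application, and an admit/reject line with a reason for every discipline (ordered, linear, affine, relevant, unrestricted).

variable uses: h=1; g=1; r=1; q (λ-bound)=0; f (λ-bound)=1
left-to-right use order: h, r, f, g
typing: ill-typed: a function awaiting Bool gets Str
ordered ✗ (the type mismatch rejects it)
linear ✗ (not simply typable)
affine ✗ (fails simple typing)
relevant ✗ (a type mismatch blocks all five)
unrestricted ✗ (the type mismatch rejects it)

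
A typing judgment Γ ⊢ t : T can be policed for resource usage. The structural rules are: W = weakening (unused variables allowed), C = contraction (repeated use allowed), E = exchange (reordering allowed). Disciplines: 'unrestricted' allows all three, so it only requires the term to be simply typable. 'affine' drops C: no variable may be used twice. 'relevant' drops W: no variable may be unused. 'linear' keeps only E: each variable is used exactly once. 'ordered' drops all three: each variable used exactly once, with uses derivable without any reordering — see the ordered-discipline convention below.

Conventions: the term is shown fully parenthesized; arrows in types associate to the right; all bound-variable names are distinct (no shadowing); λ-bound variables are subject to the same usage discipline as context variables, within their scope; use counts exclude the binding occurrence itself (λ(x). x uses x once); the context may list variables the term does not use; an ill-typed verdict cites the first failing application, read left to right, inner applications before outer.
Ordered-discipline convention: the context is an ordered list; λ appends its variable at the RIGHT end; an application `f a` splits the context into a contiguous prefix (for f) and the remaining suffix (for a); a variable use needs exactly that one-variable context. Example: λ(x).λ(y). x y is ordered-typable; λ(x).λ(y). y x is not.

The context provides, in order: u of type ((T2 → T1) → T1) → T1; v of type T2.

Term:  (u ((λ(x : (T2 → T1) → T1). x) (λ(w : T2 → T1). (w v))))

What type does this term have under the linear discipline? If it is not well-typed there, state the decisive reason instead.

term : T1
usage: u=1; v=1; x (bound)=1; w (bound)=1
use order (left to right): u, x, w, v
typing: well-typed at T1
summary: ordered ✗, linear ✓, affine ✓, relevant ✓, unrestricted ✓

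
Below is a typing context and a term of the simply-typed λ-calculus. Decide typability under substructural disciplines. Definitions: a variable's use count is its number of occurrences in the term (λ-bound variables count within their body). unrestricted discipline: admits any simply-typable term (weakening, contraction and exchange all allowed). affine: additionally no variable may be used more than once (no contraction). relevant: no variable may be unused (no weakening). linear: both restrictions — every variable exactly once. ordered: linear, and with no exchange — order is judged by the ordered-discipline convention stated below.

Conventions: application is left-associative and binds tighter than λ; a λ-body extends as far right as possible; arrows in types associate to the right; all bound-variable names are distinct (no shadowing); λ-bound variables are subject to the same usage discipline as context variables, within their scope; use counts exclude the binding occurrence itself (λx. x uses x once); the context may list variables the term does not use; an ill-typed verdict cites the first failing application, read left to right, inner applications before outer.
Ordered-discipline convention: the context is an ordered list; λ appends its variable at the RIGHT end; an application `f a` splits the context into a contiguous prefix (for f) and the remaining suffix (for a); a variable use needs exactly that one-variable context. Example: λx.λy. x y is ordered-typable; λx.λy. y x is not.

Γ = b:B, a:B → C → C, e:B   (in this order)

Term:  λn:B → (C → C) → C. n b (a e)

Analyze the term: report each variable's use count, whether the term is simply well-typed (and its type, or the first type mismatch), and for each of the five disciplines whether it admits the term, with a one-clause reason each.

counts: b ×1, a ×1, e ×1, n [bound] ×1
uses in reading order: n, b, a, e
typing: well-typed at (B → (C → C) → C) → C
ordered ✗ (no ordered split (uses run n, b, a, e))
linear ✓ (each of b, a, e, n used exactly once)
affine ✓ (b, a, e, n: no repeats, contraction unneeded)
relevant ✓ (every one of b, a, e, n appears)
unrestricted ✓ (simply typable at (B → (C → C) → C) → C; W, C, E all held)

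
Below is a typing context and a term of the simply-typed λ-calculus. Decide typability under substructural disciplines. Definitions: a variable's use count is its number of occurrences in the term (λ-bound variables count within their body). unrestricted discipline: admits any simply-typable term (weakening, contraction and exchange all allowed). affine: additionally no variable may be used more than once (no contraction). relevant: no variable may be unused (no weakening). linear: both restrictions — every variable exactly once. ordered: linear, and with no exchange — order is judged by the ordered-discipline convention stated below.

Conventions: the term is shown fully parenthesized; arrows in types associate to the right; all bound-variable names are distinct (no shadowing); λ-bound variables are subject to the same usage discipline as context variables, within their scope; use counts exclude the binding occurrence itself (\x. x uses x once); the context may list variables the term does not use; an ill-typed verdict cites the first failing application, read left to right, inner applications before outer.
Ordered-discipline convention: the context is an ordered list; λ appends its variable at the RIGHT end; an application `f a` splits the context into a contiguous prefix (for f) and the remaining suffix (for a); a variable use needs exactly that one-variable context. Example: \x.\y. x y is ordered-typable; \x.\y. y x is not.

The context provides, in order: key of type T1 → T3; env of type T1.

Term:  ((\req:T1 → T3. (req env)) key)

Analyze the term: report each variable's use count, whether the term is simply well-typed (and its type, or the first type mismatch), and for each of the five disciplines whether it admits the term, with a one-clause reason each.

variable uses: key=1; env=1; req (λ-bound)=1
use order (left to right): req, env, key
typing: the term checks, with type T3
ordered ✗ (use order req, env, key needs exchange)
linear ✓ (key, env, req: one use apiece)
affine ✓ (none of key, env, req used more than once)
relevant ✓ (every one of key, env, req appears)
unrestricted ✓ (typability at T3 is all that's needed)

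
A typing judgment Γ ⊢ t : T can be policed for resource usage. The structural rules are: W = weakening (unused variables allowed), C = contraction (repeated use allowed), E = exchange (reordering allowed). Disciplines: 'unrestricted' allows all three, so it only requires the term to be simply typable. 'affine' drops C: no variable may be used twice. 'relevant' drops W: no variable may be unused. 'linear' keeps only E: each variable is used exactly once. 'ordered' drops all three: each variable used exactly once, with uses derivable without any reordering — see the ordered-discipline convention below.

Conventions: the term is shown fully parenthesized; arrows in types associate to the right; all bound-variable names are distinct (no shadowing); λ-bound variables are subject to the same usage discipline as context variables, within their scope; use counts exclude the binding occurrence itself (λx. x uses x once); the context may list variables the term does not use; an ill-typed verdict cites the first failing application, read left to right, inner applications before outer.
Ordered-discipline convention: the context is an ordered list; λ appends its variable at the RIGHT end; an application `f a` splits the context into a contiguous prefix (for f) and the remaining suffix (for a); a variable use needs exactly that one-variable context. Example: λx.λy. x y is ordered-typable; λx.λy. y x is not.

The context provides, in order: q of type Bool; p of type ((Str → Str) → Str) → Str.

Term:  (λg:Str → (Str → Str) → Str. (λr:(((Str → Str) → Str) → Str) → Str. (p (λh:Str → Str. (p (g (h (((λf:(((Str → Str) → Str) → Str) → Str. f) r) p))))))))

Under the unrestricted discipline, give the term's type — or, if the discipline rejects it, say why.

term : (Str → (Str → Str) → Str) → ((((Str → Str) → Str) → Str) → Str) → Str
usage: q ×0; p ×3; g (bound) ×1; r (bound) ×1; h (bound) ×1; f (bound) ×1
left-to-right use order: p, p, g, h, f, r, p
typing: ✓ — (Str → (Str → Str) → Str) → ((((Str → Str) → Str) → Str) → Str) → Str
across the five disciplines: ordered ✗ · linear ✗ · affine ✗ · relevant ✗ · unrestricted ✓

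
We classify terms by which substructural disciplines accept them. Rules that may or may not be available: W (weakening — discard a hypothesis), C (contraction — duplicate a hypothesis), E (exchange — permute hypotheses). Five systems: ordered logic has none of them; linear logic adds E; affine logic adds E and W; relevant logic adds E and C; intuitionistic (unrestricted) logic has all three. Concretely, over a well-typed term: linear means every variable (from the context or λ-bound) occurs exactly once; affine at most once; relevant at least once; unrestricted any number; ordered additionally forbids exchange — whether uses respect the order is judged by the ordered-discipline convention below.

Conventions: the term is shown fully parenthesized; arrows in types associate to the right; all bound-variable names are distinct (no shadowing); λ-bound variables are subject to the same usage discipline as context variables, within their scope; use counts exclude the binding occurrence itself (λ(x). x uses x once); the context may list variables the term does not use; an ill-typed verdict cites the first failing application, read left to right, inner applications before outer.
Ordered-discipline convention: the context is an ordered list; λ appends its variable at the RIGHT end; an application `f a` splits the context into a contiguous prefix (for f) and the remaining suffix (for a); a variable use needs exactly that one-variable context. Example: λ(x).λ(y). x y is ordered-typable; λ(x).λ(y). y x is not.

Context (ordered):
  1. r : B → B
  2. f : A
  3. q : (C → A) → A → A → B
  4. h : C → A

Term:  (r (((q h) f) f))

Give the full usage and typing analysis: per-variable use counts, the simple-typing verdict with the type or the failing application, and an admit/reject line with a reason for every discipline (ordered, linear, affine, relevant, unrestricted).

variable uses: r: 1×; f: 2×; q: 1×; h: 1×
uses in reading order: r, q, h, f, f
typing: well-typed — term : B
ordered: ✗ — uses contraction: f ×2
linear: ✗ — uses contraction: f ×2
affine: ✗ — uses contraction: f ×2
relevant: ✓ — every one of r, f, q, h appears
unrestricted: ✓ — typability at B is all that's needed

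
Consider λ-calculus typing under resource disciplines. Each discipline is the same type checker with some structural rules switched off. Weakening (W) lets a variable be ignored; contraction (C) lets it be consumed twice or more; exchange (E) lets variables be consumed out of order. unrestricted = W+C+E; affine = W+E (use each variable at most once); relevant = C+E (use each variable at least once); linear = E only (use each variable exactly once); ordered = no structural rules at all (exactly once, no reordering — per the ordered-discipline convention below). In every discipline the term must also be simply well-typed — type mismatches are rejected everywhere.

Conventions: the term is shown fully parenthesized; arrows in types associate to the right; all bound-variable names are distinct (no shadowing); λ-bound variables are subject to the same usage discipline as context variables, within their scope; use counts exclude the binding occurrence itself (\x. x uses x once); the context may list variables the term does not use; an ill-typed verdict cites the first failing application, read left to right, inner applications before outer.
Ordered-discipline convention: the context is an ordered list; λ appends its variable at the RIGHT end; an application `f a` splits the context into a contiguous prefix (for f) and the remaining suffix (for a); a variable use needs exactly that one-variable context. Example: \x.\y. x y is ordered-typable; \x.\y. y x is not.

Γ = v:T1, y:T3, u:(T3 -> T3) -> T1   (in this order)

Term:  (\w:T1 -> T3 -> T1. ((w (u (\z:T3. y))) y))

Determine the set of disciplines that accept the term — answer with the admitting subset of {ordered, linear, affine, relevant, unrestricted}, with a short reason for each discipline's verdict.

admitting disciplines: unrestricted
variable uses: v=0, y=2, u=1, w (bound)=1, z (bound)=0
uses in reading order: w, u, y, y
typing: well-typed at (T1 -> T3 -> T1) -> T1
ordered ✗ (repeated use of y ×2; needs weakening: v, z unused)
linear ✗ (repeated use of y ×2; needs weakening: v, z unused)
affine ✗ (repeated use of y ×2)
relevant ✗ (needs weakening: v, z unused)
unrestricted ✓ (typability at (T1 -> T3 -> T1) -> T1 is all that's needed)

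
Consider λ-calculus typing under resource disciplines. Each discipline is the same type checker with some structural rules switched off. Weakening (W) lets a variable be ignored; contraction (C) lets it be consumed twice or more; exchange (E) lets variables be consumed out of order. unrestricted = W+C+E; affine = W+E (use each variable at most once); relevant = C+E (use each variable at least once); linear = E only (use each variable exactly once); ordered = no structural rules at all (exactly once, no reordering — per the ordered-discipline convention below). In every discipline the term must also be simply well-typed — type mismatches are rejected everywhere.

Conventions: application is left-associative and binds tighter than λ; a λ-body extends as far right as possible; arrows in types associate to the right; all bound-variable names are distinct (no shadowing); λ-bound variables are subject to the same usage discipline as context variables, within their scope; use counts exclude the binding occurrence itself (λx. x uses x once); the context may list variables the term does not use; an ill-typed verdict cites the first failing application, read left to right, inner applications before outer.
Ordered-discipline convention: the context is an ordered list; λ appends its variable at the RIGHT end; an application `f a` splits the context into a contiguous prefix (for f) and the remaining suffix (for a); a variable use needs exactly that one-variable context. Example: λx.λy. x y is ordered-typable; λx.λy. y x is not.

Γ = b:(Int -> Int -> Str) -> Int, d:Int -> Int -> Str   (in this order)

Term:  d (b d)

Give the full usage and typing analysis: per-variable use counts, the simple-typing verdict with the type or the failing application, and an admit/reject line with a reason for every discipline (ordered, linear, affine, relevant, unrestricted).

counts: b=1; d=2
use order (left to right): d, b, d
typing: well-typed — term : Int -> Str
ordered: ✗, repeated use of d ×2
linear: ✗, repeated use of d ×2
affine: ✗, repeated use of d ×2
relevant: ✓, b, d: all used, weakening unneeded
unrestricted: ✓, well-typed at Int -> Str; no restrictions here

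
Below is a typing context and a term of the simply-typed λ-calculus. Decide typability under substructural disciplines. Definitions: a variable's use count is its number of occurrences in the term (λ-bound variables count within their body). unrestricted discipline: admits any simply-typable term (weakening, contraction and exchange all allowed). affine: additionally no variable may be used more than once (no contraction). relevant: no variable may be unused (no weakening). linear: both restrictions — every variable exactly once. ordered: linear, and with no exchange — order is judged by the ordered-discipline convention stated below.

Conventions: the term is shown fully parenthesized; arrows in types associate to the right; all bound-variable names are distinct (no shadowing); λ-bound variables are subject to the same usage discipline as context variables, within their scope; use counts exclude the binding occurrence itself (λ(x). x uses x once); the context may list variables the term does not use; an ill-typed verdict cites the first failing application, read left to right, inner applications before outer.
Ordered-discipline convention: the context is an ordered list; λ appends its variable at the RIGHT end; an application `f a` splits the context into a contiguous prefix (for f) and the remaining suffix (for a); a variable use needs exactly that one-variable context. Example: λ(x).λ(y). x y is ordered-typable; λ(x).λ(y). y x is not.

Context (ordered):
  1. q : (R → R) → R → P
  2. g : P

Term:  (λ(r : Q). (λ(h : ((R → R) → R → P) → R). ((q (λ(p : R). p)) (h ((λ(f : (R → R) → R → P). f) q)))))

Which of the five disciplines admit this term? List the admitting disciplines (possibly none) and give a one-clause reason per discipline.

admitted by: unrestricted
counts: q ×2; g ×0; r [bound] ×0; h [bound] ×1; p [bound] ×1; f [bound] ×1
left-to-right use order: q, p, h, f, q
typing: ✓ — Q → (((R → R) → R → P) → R) → P
ordered ✗ (needs contraction — q ×2; needs weakening: g, r unused)
linear ✗ (needs contraction — q ×2; needs weakening: g, r unused)
affine ✗ (needs contraction — q ×2)
relevant ✗ (needs weakening: g, r unused)
unrestricted ✓ (simply typable at Q → (((R → R) → R → P) → R) → P; W, C, E all held)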